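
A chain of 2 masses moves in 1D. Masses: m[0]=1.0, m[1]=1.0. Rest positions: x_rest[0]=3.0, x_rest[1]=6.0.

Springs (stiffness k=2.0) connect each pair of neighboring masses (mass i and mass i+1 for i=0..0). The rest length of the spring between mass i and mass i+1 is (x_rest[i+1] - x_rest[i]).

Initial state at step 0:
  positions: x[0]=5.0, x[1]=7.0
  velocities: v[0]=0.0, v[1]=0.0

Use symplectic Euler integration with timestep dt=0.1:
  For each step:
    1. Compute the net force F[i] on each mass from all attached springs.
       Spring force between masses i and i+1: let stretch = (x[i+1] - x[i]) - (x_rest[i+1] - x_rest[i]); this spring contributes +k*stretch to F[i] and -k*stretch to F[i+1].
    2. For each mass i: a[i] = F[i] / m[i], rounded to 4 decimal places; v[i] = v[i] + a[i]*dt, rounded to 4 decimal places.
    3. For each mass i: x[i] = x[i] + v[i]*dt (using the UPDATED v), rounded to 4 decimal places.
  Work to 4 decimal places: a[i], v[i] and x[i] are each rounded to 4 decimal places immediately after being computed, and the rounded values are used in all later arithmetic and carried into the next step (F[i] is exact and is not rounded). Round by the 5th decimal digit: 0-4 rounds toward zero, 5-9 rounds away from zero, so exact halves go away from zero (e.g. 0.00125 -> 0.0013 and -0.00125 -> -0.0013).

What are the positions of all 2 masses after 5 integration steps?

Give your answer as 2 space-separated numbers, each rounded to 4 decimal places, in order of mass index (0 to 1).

Answer: 4.7271 7.2729

Derivation:
Step 0: x=[5.0000 7.0000] v=[0.0000 0.0000]
Step 1: x=[4.9800 7.0200] v=[-0.2000 0.2000]
Step 2: x=[4.9408 7.0592] v=[-0.3920 0.3920]
Step 3: x=[4.8840 7.1160] v=[-0.5683 0.5683]
Step 4: x=[4.8118 7.1882] v=[-0.7219 0.7219]
Step 5: x=[4.7271 7.2729] v=[-0.8466 0.8466]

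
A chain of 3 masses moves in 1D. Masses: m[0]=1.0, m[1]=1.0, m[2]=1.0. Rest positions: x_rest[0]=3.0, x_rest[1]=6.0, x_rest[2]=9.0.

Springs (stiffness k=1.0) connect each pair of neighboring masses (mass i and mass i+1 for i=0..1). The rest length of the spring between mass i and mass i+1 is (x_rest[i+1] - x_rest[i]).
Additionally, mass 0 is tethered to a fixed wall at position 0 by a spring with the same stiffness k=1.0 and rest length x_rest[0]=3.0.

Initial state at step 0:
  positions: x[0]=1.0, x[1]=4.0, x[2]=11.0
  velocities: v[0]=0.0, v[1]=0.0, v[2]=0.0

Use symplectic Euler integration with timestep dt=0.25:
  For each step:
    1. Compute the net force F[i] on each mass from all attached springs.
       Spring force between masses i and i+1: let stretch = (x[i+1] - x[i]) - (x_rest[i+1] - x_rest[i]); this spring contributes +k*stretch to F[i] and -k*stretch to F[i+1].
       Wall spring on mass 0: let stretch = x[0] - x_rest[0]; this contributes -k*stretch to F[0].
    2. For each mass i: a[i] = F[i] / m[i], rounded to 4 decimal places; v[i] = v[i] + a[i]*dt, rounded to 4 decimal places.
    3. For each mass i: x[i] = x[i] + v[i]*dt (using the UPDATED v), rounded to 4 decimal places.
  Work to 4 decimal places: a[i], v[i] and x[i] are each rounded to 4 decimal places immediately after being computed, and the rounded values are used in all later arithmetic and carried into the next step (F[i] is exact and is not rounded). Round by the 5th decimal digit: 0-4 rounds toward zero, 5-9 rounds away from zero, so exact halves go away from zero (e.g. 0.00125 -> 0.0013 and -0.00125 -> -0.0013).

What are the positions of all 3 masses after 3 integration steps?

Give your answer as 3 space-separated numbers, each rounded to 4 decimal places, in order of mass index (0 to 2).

Step 0: x=[1.0000 4.0000 11.0000] v=[0.0000 0.0000 0.0000]
Step 1: x=[1.1250 4.2500 10.7500] v=[0.5000 1.0000 -1.0000]
Step 2: x=[1.3750 4.7110 10.2813] v=[1.0000 1.8438 -1.8750]
Step 3: x=[1.7476 5.3116 9.6519] v=[1.4903 2.4024 -2.5176]

Answer: 1.7476 5.3116 9.6519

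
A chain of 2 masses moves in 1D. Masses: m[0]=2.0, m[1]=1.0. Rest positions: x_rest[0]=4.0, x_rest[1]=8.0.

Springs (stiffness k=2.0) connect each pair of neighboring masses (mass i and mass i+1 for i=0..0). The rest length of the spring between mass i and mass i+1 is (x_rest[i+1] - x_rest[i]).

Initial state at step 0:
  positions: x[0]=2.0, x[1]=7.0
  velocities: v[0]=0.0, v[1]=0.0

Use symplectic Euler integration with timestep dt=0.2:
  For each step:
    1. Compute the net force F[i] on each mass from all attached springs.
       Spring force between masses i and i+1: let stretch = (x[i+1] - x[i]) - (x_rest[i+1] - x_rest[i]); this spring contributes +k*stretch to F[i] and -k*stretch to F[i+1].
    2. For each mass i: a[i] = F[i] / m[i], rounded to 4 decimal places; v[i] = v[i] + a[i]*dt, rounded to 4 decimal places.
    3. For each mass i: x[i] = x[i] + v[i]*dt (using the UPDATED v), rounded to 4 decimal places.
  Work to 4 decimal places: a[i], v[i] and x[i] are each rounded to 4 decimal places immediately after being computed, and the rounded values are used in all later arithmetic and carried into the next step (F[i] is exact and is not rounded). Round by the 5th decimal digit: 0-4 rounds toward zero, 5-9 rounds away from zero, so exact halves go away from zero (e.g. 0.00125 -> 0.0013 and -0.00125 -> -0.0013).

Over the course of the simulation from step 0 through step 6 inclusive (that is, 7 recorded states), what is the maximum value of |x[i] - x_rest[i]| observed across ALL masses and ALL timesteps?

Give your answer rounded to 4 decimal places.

Step 0: x=[2.0000 7.0000] v=[0.0000 0.0000]
Step 1: x=[2.0400 6.9200] v=[0.2000 -0.4000]
Step 2: x=[2.1152 6.7696] v=[0.3760 -0.7520]
Step 3: x=[2.2166 6.5668] v=[0.5069 -1.0138]
Step 4: x=[2.3320 6.3360] v=[0.5769 -1.1539]
Step 5: x=[2.4475 6.1049] v=[0.5777 -1.1555]
Step 6: x=[2.5493 5.9012] v=[0.5092 -1.0185]
Max displacement = 2.0988

Answer: 2.0988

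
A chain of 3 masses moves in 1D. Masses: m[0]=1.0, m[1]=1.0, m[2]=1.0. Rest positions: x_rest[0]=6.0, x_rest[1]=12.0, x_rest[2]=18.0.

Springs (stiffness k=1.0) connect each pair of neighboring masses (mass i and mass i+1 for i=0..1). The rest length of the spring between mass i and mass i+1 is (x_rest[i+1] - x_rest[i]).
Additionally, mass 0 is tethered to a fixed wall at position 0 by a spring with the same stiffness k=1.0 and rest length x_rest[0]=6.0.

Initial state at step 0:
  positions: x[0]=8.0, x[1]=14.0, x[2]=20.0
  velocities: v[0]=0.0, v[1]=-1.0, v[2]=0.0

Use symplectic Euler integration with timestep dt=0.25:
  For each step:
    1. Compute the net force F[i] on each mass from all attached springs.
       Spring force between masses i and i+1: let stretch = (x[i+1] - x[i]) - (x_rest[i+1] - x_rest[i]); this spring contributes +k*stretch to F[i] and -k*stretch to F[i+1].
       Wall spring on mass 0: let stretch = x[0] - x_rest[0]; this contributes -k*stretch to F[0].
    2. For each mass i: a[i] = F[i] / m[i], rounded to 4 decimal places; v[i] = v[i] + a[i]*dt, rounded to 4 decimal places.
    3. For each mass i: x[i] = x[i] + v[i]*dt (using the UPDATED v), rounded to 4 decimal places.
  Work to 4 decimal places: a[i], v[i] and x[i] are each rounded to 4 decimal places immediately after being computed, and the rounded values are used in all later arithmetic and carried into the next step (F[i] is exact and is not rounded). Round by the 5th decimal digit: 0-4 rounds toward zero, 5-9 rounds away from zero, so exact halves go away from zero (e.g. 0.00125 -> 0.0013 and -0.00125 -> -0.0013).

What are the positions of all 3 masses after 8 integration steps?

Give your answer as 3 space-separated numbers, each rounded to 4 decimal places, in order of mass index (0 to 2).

Answer: 5.2697 12.5576 19.1066

Derivation:
Step 0: x=[8.0000 14.0000 20.0000] v=[0.0000 -1.0000 0.0000]
Step 1: x=[7.8750 13.7500 20.0000] v=[-0.5000 -1.0000 0.0000]
Step 2: x=[7.6250 13.5234 19.9844] v=[-1.0000 -0.9063 -0.0625]
Step 3: x=[7.2671 13.3320 19.9400] v=[-1.4317 -0.7657 -0.1778]
Step 4: x=[6.8340 13.1745 19.8576] v=[-1.7323 -0.6299 -0.3298]
Step 5: x=[6.3701 13.0384 19.7325] v=[-1.8557 -0.5443 -0.5006]
Step 6: x=[5.9248 12.9039 19.5640] v=[-1.7812 -0.5379 -0.6741]
Step 7: x=[5.5454 12.7495 19.3542] v=[-1.5176 -0.6177 -0.8391]
Step 8: x=[5.2697 12.5576 19.1066] v=[-1.1029 -0.7676 -0.9903]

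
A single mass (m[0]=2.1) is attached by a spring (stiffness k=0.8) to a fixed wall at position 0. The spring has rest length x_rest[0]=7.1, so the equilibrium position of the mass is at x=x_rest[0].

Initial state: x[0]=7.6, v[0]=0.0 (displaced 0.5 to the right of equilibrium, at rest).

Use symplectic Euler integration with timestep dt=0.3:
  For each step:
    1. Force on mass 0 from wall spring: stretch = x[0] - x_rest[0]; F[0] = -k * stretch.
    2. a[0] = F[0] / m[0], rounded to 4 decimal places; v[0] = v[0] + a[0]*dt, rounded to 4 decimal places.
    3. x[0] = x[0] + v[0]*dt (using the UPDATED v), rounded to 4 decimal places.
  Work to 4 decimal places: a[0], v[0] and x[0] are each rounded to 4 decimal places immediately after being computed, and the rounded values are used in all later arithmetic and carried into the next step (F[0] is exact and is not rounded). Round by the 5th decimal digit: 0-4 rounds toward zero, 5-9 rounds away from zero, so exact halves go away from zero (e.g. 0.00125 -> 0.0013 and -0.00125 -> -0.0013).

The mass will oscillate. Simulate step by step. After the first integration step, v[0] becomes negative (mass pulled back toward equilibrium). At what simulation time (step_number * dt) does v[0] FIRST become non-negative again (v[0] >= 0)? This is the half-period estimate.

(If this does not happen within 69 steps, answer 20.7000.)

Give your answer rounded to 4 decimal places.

Step 0: x=[7.6000] v=[0.0000]
Step 1: x=[7.5828] v=[-0.0572]
Step 2: x=[7.5491] v=[-0.1124]
Step 3: x=[7.5000] v=[-0.1637]
Step 4: x=[7.4372] v=[-0.2094]
Step 5: x=[7.3628] v=[-0.2480]
Step 6: x=[7.2794] v=[-0.2780]
Step 7: x=[7.1899] v=[-0.2985]
Step 8: x=[7.0973] v=[-0.3088]
Step 9: x=[7.0048] v=[-0.3085]
Step 10: x=[6.9155] v=[-0.2976]
Step 11: x=[6.8326] v=[-0.2765]
Step 12: x=[6.7588] v=[-0.2459]
Step 13: x=[6.6967] v=[-0.2069]
Step 14: x=[6.6485] v=[-0.1608]
Step 15: x=[6.6157] v=[-0.1092]
Step 16: x=[6.5995] v=[-0.0539]
Step 17: x=[6.6005] v=[0.0033]
First v>=0 after going negative at step 17, time=5.1000

Answer: 5.1000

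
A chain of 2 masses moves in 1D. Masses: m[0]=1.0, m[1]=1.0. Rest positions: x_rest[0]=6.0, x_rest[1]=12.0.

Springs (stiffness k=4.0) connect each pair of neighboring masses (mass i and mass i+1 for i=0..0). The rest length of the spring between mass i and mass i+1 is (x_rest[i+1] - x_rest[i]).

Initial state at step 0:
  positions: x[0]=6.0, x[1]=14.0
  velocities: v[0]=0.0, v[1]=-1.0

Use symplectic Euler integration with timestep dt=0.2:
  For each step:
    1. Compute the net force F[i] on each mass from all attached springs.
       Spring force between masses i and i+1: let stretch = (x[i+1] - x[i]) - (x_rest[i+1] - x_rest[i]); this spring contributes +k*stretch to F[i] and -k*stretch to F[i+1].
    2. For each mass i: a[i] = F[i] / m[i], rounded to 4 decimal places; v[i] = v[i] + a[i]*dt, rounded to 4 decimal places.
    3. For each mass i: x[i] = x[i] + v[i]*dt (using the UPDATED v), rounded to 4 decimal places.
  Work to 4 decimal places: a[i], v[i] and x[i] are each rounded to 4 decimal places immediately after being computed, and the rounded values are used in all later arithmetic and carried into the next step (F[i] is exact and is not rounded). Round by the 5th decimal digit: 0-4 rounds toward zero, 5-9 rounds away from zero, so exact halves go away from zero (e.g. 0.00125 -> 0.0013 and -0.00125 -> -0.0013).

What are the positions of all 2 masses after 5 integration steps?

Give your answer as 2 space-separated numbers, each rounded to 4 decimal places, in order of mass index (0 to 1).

Step 0: x=[6.0000 14.0000] v=[0.0000 -1.0000]
Step 1: x=[6.3200 13.4800] v=[1.6000 -2.6000]
Step 2: x=[6.8256 12.7744] v=[2.5280 -3.5280]
Step 3: x=[7.3230 12.0770] v=[2.4870 -3.4870]
Step 4: x=[7.6210 11.5790] v=[1.4902 -2.4902]
Step 5: x=[7.5923 11.4077] v=[-0.1434 -0.8566]

Answer: 7.5923 11.4077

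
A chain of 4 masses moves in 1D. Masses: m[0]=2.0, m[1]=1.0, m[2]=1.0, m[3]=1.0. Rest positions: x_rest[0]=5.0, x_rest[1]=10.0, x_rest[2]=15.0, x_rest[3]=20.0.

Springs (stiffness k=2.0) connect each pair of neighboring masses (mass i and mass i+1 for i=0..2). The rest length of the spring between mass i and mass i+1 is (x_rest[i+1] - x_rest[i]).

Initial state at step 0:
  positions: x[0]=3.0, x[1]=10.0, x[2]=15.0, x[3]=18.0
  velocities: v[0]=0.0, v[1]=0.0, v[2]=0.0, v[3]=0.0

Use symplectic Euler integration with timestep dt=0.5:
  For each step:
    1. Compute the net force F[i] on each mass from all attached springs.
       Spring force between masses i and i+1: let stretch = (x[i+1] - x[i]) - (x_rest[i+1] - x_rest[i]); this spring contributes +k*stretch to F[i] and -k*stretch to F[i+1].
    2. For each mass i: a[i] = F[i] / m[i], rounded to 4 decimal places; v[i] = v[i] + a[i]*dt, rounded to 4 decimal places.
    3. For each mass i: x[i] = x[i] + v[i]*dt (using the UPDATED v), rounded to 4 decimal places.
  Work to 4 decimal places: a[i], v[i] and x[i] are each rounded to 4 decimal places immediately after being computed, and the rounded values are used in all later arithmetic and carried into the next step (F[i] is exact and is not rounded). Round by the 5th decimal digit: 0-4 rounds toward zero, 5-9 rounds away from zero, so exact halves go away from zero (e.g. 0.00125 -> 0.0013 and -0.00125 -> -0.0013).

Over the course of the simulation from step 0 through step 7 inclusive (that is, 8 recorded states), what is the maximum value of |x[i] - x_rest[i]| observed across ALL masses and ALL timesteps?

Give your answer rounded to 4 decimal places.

Answer: 2.8163

Derivation:
Step 0: x=[3.0000 10.0000 15.0000 18.0000] v=[0.0000 0.0000 0.0000 0.0000]
Step 1: x=[3.5000 9.0000 14.0000 19.0000] v=[1.0000 -2.0000 -2.0000 2.0000]
Step 2: x=[4.1250 7.7500 13.0000 20.0000] v=[1.2500 -2.5000 -2.0000 2.0000]
Step 3: x=[4.4063 7.3125 12.8750 20.0000] v=[0.5625 -0.8750 -0.2500 0.0000]
Step 4: x=[4.1641 8.2032 13.5313 18.9375] v=[-0.4844 1.7813 1.3125 -2.1250]
Step 5: x=[3.6817 9.7384 14.2266 17.6719] v=[-0.9649 3.0703 1.3906 -2.5312]
Step 6: x=[3.4634 10.4893 14.4005 17.1837] v=[-0.4366 1.5018 0.3477 -0.9765]
Step 7: x=[3.7516 9.6829 14.0104 17.8039] v=[0.5764 -1.6129 -0.7803 1.2403]
Max displacement = 2.8163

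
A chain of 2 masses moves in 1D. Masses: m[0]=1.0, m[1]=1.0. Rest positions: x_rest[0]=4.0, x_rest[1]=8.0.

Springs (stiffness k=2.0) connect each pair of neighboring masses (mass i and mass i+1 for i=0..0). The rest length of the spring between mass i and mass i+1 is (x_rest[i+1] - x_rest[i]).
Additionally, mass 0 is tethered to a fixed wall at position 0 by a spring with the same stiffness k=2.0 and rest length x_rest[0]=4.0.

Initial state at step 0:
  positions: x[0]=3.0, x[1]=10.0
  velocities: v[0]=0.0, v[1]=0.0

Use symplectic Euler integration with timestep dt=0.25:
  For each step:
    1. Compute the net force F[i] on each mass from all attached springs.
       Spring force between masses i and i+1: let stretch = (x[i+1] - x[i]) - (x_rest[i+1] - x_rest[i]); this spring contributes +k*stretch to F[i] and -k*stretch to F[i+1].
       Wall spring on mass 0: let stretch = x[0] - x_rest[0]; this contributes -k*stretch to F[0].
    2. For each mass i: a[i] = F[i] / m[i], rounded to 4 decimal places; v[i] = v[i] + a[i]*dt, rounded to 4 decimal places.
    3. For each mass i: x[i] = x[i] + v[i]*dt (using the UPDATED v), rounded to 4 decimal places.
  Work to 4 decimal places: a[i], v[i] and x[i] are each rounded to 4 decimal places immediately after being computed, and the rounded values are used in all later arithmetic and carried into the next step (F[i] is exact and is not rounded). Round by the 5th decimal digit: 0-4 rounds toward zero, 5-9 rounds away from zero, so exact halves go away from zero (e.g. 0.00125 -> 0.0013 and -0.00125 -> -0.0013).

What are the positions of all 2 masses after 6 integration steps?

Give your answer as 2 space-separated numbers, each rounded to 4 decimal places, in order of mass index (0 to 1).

Answer: 5.4565 7.3045

Derivation:
Step 0: x=[3.0000 10.0000] v=[0.0000 0.0000]
Step 1: x=[3.5000 9.6250] v=[2.0000 -1.5000]
Step 2: x=[4.3281 8.9844] v=[3.3125 -2.5625]
Step 3: x=[5.1973 8.2617] v=[3.4766 -2.8907]
Step 4: x=[5.7999 7.6560] v=[2.4102 -2.4229]
Step 5: x=[5.9095 7.3183] v=[0.4383 -1.3510]
Step 6: x=[5.4565 7.3045] v=[-1.8121 -0.0554]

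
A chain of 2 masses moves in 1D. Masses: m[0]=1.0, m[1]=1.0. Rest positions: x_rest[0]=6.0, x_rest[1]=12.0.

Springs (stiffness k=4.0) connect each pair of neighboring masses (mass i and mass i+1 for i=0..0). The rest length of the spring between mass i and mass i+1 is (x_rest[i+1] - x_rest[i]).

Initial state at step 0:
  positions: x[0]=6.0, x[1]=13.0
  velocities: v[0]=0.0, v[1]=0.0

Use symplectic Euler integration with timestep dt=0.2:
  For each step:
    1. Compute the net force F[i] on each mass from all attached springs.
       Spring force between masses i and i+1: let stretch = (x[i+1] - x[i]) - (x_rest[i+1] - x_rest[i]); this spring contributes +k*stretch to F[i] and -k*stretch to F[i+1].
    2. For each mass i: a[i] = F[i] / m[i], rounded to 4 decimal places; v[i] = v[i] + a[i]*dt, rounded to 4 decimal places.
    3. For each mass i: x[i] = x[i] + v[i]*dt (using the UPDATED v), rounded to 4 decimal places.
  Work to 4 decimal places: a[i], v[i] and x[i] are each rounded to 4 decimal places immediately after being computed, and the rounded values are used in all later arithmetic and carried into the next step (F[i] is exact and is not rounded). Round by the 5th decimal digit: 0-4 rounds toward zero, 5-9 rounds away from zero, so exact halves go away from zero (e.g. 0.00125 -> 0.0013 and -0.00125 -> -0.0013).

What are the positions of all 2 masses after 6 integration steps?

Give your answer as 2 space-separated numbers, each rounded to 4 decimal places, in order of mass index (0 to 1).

Step 0: x=[6.0000 13.0000] v=[0.0000 0.0000]
Step 1: x=[6.1600 12.8400] v=[0.8000 -0.8000]
Step 2: x=[6.4288 12.5712] v=[1.3440 -1.3440]
Step 3: x=[6.7204 12.2796] v=[1.4579 -1.4579]
Step 4: x=[6.9415 12.0585] v=[1.1053 -1.1053]
Step 5: x=[7.0213 11.9787] v=[0.3989 -0.3989]
Step 6: x=[6.9343 12.0657] v=[-0.4352 0.4352]

Answer: 6.9343 12.0657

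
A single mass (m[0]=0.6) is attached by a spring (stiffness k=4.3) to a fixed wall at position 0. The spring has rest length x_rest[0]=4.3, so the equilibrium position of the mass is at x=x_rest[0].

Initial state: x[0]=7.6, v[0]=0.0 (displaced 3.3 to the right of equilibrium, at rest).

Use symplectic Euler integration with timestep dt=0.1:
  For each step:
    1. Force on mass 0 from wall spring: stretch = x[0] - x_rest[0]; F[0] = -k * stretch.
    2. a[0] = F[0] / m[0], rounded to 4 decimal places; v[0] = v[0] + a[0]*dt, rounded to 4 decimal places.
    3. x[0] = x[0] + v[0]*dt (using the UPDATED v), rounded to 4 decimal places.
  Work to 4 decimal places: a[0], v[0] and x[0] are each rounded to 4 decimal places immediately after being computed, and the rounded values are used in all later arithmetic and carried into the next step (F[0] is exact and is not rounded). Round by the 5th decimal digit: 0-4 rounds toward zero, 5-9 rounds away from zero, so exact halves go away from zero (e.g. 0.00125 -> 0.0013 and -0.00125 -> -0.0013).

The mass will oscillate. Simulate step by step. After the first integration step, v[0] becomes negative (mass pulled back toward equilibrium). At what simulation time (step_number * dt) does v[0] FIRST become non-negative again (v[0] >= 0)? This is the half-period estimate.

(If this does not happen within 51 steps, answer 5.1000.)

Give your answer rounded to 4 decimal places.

Answer: 1.2000

Derivation:
Step 0: x=[7.6000] v=[0.0000]
Step 1: x=[7.3635] v=[-2.3650]
Step 2: x=[6.9075] v=[-4.5605]
Step 3: x=[6.2646] v=[-6.4292]
Step 4: x=[5.4809] v=[-7.8372]
Step 5: x=[4.6126] v=[-8.6835]
Step 6: x=[3.7219] v=[-8.9075]
Step 7: x=[2.8726] v=[-8.4932]
Step 8: x=[2.1256] v=[-7.4702]
Step 9: x=[1.5344] v=[-5.9119]
Step 10: x=[1.1414] v=[-3.9299]
Step 11: x=[0.9748] v=[-1.6662]
Step 12: x=[1.0465] v=[0.7169]
First v>=0 after going negative at step 12, time=1.2000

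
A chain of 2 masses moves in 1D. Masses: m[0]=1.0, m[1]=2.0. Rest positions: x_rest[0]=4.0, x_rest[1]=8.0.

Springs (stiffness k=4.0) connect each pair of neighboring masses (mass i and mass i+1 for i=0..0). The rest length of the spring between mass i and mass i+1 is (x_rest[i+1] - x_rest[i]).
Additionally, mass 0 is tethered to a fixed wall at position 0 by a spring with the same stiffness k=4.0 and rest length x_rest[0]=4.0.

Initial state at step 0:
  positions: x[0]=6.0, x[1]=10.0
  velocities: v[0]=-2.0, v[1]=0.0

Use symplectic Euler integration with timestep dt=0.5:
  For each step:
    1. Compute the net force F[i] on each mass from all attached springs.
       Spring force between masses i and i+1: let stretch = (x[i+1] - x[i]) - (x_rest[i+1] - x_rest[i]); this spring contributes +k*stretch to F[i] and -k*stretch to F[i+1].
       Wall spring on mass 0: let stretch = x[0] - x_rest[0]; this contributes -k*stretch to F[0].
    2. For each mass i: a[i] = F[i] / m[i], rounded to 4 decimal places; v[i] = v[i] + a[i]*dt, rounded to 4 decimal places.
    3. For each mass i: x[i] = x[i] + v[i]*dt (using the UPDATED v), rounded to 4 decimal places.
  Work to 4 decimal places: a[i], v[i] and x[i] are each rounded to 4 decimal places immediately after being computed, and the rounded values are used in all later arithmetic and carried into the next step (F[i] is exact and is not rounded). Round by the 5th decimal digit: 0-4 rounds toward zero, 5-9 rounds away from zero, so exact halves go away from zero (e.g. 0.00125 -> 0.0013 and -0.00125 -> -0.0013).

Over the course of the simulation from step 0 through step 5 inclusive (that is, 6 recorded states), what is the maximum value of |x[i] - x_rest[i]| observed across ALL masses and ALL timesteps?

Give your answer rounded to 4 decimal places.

Step 0: x=[6.0000 10.0000] v=[-2.0000 0.0000]
Step 1: x=[3.0000 10.0000] v=[-6.0000 0.0000]
Step 2: x=[4.0000 8.5000] v=[2.0000 -3.0000]
Step 3: x=[5.5000 6.7500] v=[3.0000 -3.5000]
Step 4: x=[2.7500 6.3750] v=[-5.5000 -0.7500]
Step 5: x=[0.8750 6.1875] v=[-3.7500 -0.3750]
Max displacement = 3.1250

Answer: 3.1250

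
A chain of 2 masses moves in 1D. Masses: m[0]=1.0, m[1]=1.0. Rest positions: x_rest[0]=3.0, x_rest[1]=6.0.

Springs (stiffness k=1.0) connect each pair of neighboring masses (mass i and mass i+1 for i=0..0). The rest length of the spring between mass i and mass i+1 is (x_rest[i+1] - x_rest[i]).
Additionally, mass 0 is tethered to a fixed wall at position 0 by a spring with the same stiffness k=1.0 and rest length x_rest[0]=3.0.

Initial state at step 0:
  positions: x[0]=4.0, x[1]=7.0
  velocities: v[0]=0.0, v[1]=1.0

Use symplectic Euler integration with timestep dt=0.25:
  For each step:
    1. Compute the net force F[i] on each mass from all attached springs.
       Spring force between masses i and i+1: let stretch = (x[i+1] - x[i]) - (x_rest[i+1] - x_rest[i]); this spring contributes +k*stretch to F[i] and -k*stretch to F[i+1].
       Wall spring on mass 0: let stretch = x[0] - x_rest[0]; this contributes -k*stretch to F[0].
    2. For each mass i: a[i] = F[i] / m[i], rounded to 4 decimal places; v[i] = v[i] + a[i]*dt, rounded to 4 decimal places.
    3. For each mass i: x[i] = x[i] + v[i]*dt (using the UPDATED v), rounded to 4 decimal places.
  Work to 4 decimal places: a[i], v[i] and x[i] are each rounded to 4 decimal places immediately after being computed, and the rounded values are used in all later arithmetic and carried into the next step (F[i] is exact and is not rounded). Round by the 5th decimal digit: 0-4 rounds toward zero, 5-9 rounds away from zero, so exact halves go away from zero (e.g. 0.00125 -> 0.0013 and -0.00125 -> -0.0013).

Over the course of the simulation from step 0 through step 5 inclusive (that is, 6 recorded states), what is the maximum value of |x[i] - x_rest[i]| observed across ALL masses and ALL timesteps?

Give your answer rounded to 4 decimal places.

Step 0: x=[4.0000 7.0000] v=[0.0000 1.0000]
Step 1: x=[3.9375 7.2500] v=[-0.2500 1.0000]
Step 2: x=[3.8359 7.4805] v=[-0.4063 0.9219]
Step 3: x=[3.7224 7.6707] v=[-0.4541 0.7608]
Step 4: x=[3.6230 7.8016] v=[-0.3976 0.5237]
Step 5: x=[3.5583 7.8589] v=[-0.2587 0.2291]
Max displacement = 1.8589

Answer: 1.8589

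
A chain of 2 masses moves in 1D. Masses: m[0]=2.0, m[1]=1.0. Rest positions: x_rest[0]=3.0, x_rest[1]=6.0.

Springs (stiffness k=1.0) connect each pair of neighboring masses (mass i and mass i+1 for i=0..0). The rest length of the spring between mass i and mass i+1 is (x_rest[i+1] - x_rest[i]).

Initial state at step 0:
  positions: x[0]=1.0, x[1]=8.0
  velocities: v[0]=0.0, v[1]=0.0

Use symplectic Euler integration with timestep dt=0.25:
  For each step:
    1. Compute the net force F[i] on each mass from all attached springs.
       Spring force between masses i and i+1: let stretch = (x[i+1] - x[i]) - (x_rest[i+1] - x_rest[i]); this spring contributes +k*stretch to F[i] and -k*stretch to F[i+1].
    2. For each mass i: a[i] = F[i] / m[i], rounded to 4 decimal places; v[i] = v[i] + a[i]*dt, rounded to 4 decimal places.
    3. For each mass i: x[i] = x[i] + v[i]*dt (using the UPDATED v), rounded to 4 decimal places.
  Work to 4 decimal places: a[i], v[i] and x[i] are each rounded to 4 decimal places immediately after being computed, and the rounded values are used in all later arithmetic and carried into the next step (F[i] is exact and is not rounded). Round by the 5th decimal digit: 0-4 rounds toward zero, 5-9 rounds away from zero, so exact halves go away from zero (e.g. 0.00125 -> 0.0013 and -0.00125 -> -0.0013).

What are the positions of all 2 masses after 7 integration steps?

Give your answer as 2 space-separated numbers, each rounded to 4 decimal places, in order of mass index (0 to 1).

Step 0: x=[1.0000 8.0000] v=[0.0000 0.0000]
Step 1: x=[1.1250 7.7500] v=[0.5000 -1.0000]
Step 2: x=[1.3633 7.2734] v=[0.9531 -1.9063]
Step 3: x=[1.6925 6.6150] v=[1.3169 -2.6338]
Step 4: x=[2.0818 5.8364] v=[1.5572 -3.1144]
Step 5: x=[2.4947 5.0106] v=[1.6515 -3.3031]
Step 6: x=[2.8925 4.2151] v=[1.5910 -3.1821]
Step 7: x=[3.2378 3.5244] v=[1.3813 -2.7628]

Answer: 3.2378 3.5244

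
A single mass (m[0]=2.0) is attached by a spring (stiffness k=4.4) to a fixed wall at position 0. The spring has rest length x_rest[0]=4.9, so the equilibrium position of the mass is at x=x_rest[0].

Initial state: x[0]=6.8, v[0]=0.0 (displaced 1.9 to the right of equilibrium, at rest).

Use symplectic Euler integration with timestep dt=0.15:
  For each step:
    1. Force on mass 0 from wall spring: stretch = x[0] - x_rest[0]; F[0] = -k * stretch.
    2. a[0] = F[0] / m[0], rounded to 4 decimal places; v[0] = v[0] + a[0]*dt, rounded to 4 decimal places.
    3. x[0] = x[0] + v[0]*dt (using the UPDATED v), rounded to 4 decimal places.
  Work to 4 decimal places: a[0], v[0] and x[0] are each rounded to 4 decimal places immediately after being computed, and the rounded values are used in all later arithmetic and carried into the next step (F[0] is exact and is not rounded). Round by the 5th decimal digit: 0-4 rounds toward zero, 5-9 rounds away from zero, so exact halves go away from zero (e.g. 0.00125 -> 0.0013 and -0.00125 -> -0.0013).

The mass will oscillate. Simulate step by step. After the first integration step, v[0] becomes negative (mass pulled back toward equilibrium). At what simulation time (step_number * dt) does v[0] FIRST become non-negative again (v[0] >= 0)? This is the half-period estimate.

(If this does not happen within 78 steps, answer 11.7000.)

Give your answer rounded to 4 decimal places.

Answer: 2.2500

Derivation:
Step 0: x=[6.8000] v=[0.0000]
Step 1: x=[6.7060] v=[-0.6270]
Step 2: x=[6.5226] v=[-1.2230]
Step 3: x=[6.2588] v=[-1.7585]
Step 4: x=[5.9278] v=[-2.2069]
Step 5: x=[5.5459] v=[-2.5461]
Step 6: x=[5.1320] v=[-2.7593]
Step 7: x=[4.7066] v=[-2.8359]
Step 8: x=[4.2908] v=[-2.7721]
Step 9: x=[3.9051] v=[-2.5711]
Step 10: x=[3.5687] v=[-2.2428]
Step 11: x=[3.2982] v=[-1.8035]
Step 12: x=[3.1070] v=[-1.2749]
Step 13: x=[3.0045] v=[-0.6832]
Step 14: x=[2.9958] v=[-0.0577]
Step 15: x=[3.0814] v=[0.5707]
First v>=0 after going negative at step 15, time=2.2500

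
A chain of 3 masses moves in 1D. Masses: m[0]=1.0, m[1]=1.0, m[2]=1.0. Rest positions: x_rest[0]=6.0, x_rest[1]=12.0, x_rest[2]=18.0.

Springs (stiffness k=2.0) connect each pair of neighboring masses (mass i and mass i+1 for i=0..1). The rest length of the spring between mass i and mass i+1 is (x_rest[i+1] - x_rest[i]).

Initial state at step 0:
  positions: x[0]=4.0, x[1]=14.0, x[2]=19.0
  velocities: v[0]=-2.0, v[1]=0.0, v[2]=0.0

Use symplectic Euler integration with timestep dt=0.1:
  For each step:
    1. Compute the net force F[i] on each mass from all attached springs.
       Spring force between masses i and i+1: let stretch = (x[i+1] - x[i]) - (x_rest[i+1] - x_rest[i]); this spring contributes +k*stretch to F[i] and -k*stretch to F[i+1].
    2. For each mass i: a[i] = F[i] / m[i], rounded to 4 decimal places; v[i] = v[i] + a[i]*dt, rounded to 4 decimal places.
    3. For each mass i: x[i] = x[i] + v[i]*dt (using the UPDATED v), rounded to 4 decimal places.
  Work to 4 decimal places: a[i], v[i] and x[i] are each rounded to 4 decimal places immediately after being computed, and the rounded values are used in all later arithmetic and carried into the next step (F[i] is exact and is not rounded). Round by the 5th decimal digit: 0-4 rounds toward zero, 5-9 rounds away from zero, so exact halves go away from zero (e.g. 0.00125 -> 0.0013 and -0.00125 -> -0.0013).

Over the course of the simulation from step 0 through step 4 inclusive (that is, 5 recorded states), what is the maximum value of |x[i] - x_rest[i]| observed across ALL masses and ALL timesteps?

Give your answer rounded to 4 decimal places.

Step 0: x=[4.0000 14.0000 19.0000] v=[-2.0000 0.0000 0.0000]
Step 1: x=[3.8800 13.9000 19.0200] v=[-1.2000 -1.0000 0.2000]
Step 2: x=[3.8404 13.7020 19.0576] v=[-0.3960 -1.9800 0.3760]
Step 3: x=[3.8780 13.4139 19.1081] v=[0.3763 -2.8812 0.5049]
Step 4: x=[3.9864 13.0490 19.1647] v=[1.0835 -3.6495 0.5661]
Max displacement = 2.1596

Answer: 2.1596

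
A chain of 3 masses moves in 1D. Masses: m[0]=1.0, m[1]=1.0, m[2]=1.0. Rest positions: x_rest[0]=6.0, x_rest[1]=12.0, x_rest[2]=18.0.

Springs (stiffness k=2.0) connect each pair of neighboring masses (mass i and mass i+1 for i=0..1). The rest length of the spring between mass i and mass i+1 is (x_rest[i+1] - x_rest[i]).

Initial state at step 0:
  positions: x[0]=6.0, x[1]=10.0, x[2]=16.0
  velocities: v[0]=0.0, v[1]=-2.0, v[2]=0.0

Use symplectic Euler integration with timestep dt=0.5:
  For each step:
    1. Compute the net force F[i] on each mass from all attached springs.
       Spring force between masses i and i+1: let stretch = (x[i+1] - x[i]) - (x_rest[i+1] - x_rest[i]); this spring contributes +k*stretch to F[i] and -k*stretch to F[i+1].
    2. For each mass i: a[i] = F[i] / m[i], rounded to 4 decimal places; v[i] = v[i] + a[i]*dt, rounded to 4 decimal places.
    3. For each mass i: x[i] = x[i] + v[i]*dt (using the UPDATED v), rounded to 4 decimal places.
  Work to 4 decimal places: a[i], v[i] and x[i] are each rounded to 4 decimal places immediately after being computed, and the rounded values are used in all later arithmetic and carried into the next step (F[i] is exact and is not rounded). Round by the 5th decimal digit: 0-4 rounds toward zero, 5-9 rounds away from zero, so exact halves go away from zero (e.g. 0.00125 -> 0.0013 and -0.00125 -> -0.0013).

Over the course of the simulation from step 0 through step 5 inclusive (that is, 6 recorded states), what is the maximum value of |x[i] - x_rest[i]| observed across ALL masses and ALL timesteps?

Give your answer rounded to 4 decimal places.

Step 0: x=[6.0000 10.0000 16.0000] v=[0.0000 -2.0000 0.0000]
Step 1: x=[5.0000 10.0000 16.0000] v=[-2.0000 0.0000 0.0000]
Step 2: x=[3.5000 10.5000 16.0000] v=[-3.0000 1.0000 0.0000]
Step 3: x=[2.5000 10.2500 16.2500] v=[-2.0000 -0.5000 0.5000]
Step 4: x=[2.3750 9.1250 16.5000] v=[-0.2500 -2.2500 0.5000]
Step 5: x=[2.6250 8.3125 16.0625] v=[0.5000 -1.6250 -0.8750]
Max displacement = 3.6875

Answer: 3.6875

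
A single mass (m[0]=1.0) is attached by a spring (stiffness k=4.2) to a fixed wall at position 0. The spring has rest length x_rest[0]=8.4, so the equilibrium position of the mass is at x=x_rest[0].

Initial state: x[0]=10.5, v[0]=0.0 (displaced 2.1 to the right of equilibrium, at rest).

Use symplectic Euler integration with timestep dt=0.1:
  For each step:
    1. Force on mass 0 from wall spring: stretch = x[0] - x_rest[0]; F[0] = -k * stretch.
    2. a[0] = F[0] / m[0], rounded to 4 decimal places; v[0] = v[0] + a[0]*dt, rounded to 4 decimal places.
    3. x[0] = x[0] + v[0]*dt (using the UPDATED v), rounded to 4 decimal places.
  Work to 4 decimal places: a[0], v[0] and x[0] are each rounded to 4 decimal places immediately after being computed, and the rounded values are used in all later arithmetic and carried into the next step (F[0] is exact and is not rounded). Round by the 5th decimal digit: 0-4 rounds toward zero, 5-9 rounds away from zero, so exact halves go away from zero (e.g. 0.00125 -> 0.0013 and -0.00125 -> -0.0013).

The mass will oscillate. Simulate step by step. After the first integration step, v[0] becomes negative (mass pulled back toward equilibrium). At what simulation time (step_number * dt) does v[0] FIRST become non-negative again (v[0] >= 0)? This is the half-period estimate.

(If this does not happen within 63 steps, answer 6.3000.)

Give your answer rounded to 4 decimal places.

Answer: 1.6000

Derivation:
Step 0: x=[10.5000] v=[0.0000]
Step 1: x=[10.4118] v=[-0.8820]
Step 2: x=[10.2391] v=[-1.7270]
Step 3: x=[9.9892] v=[-2.4994]
Step 4: x=[9.6725] v=[-3.1669]
Step 5: x=[9.3024] v=[-3.7014]
Step 6: x=[8.8944] v=[-4.0804]
Step 7: x=[8.4656] v=[-4.2881]
Step 8: x=[8.0340] v=[-4.3157]
Step 9: x=[7.6178] v=[-4.1620]
Step 10: x=[7.2345] v=[-3.8335]
Step 11: x=[6.9001] v=[-3.3440]
Step 12: x=[6.6287] v=[-2.7140]
Step 13: x=[6.4317] v=[-1.9701]
Step 14: x=[6.3174] v=[-1.1434]
Step 15: x=[6.2905] v=[-0.2687]
Step 16: x=[6.3522] v=[0.6173]
First v>=0 after going negative at step 16, time=1.6000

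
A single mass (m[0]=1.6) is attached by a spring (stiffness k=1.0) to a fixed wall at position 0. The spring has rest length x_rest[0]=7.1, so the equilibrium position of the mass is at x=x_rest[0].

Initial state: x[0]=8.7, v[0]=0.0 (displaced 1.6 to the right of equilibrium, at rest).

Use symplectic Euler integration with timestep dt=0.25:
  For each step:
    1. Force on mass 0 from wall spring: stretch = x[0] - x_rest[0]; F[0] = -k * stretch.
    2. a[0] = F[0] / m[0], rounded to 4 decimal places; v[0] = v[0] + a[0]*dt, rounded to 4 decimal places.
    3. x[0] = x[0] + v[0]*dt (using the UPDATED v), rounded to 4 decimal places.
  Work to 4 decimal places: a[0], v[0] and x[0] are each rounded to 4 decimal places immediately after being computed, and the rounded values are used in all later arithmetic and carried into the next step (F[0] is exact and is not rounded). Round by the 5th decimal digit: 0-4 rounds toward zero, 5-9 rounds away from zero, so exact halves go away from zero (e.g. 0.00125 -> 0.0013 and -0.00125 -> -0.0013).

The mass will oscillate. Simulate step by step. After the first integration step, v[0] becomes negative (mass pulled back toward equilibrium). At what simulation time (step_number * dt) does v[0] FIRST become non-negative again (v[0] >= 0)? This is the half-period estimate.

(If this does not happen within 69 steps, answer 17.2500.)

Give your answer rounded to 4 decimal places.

Step 0: x=[8.7000] v=[0.0000]
Step 1: x=[8.6375] v=[-0.2500]
Step 2: x=[8.5150] v=[-0.4902]
Step 3: x=[8.3372] v=[-0.7113]
Step 4: x=[8.1111] v=[-0.9046]
Step 5: x=[7.8455] v=[-1.0626]
Step 6: x=[7.5507] v=[-1.1791]
Step 7: x=[7.2383] v=[-1.2495]
Step 8: x=[6.9205] v=[-1.2711]
Step 9: x=[6.6097] v=[-1.2431]
Step 10: x=[6.3181] v=[-1.1665]
Step 11: x=[6.0570] v=[-1.0443]
Step 12: x=[5.8367] v=[-0.8813]
Step 13: x=[5.6657] v=[-0.6839]
Step 14: x=[5.5508] v=[-0.4598]
Step 15: x=[5.4964] v=[-0.2177]
Step 16: x=[5.5046] v=[0.0329]
First v>=0 after going negative at step 16, time=4.0000

Answer: 4.0000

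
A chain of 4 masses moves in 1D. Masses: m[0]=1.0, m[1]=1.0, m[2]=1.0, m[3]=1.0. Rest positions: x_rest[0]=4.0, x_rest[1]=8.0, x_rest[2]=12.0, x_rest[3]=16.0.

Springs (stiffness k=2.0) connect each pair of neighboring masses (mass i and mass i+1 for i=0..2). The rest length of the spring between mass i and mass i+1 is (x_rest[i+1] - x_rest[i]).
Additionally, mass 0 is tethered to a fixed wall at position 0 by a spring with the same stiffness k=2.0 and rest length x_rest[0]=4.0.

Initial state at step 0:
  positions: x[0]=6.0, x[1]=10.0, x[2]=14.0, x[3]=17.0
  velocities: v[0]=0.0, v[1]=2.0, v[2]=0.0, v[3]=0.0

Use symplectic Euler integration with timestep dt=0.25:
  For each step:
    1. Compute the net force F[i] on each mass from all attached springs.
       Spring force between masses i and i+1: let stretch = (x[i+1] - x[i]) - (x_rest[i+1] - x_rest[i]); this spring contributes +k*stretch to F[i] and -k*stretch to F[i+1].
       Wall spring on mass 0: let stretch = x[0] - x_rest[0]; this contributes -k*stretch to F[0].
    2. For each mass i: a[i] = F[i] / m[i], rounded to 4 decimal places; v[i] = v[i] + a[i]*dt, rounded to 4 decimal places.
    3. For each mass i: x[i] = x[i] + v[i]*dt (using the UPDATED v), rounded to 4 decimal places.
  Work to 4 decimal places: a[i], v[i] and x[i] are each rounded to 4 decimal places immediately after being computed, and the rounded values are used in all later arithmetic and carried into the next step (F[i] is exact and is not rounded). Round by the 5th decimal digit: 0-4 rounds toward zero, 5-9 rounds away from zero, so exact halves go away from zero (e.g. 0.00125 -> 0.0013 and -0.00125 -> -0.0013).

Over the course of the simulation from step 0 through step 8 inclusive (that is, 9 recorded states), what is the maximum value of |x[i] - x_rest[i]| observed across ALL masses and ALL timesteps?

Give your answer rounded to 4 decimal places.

Answer: 2.8379

Derivation:
Step 0: x=[6.0000 10.0000 14.0000 17.0000] v=[0.0000 2.0000 0.0000 0.0000]
Step 1: x=[5.7500 10.5000 13.8750 17.1250] v=[-1.0000 2.0000 -0.5000 0.5000]
Step 2: x=[5.3750 10.8281 13.7344 17.3438] v=[-1.5000 1.3125 -0.5625 0.8750]
Step 3: x=[5.0098 10.8379 13.6817 17.6114] v=[-1.4610 0.0391 -0.2110 1.0703]
Step 4: x=[4.7468 10.4746 13.7647 17.8878] v=[-1.0519 -1.4531 0.3320 1.1055]
Step 5: x=[4.6065 9.8066 13.9518 18.1488] v=[-0.5614 -2.6720 0.7485 1.0440]
Step 6: x=[4.5404 9.0067 14.1454 18.3852] v=[-0.2646 -3.1995 0.7744 0.9455]
Step 7: x=[4.4650 8.2909 14.2267 18.5916] v=[-0.3017 -2.8633 0.3250 0.8256]
Step 8: x=[4.3097 7.8388 14.1116 18.7524] v=[-0.6213 -1.8084 -0.4605 0.6432]
Max displacement = 2.8379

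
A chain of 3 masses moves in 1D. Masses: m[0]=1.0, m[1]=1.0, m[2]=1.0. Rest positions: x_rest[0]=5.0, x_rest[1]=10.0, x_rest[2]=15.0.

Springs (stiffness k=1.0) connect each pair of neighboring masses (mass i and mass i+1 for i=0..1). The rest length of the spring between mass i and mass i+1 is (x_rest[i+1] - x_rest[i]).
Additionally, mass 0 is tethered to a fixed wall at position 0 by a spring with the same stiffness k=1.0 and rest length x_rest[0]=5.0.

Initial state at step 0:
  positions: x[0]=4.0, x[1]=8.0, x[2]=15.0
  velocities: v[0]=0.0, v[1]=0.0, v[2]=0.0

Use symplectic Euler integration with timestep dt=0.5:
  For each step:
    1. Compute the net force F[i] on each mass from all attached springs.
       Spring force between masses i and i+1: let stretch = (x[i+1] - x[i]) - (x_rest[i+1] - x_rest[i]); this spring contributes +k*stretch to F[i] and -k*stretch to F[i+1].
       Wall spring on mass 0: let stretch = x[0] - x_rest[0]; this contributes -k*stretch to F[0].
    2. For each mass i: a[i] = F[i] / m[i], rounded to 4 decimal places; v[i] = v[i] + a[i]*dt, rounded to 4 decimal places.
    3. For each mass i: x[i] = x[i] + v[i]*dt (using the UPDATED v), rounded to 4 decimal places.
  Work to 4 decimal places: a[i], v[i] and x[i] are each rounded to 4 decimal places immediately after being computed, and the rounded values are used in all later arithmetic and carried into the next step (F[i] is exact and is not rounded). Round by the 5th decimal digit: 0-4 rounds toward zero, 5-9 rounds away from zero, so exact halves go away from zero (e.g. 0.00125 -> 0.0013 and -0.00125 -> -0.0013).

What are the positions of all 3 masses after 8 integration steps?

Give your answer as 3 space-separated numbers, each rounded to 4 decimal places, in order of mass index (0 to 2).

Answer: 4.4294 10.0510 15.8710

Derivation:
Step 0: x=[4.0000 8.0000 15.0000] v=[0.0000 0.0000 0.0000]
Step 1: x=[4.0000 8.7500 14.5000] v=[0.0000 1.5000 -1.0000]
Step 2: x=[4.1875 9.7500 13.8125] v=[0.3750 2.0000 -1.3750]
Step 3: x=[4.7188 10.3750 13.3594] v=[1.0625 1.2500 -0.9063]
Step 4: x=[5.4844 10.3321 13.4102] v=[1.5312 -0.0859 0.1015]
Step 5: x=[6.0909 9.8468 13.9415] v=[1.2129 -0.9707 1.0625]
Step 6: x=[6.1136 9.4462 14.6991] v=[0.0454 -0.8013 1.5152]
Step 7: x=[5.4411 9.5257 15.3935] v=[-1.3451 0.1589 1.3888]
Step 8: x=[4.4294 10.0510 15.8710] v=[-2.0234 1.0505 0.9549]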